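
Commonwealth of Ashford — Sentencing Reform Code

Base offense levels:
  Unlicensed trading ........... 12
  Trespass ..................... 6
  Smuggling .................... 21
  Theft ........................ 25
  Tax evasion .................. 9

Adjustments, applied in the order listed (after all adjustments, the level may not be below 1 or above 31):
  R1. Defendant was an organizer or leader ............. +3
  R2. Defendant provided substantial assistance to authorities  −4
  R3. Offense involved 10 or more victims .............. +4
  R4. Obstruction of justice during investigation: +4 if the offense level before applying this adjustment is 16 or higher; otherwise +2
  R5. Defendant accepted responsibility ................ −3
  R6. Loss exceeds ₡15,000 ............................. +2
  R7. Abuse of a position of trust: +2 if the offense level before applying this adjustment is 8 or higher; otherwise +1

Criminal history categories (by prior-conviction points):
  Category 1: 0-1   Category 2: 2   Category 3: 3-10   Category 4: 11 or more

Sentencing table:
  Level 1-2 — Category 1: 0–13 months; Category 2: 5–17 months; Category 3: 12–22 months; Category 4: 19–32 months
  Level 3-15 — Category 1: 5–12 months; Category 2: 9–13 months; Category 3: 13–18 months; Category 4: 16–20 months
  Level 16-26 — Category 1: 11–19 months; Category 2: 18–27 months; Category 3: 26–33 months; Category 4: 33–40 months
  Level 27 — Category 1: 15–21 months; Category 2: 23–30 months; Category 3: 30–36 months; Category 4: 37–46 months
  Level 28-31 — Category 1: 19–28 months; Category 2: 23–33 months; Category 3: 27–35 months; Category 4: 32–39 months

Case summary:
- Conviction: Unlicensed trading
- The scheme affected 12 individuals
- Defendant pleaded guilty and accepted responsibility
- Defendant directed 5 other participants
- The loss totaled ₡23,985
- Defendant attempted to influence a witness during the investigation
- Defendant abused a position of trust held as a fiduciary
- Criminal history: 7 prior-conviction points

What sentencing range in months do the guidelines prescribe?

26-33 months

Base offense level for unlicensed trading: 12.
R1 applies: 12 + 3 = 15.
R2 does not apply.
R3 applies: 15 + 4 = 19.
R4 applies (level before this adjustment is 19 ≥ 16, so +4): 19 + 4 = 23.
R5 applies: 23 − 3 = 20.
R6 applies: 20 + 2 = 22.
R7 applies (level before this adjustment is 22 ≥ 8, so +2): 22 + 2 = 24.
Final offense level: 24.
Criminal history: 7 prior points → Category 3 (3-10).
Level 24 falls in the 16-26 band.
Grid: Level 16-26 × Category 3 = 26-33 months.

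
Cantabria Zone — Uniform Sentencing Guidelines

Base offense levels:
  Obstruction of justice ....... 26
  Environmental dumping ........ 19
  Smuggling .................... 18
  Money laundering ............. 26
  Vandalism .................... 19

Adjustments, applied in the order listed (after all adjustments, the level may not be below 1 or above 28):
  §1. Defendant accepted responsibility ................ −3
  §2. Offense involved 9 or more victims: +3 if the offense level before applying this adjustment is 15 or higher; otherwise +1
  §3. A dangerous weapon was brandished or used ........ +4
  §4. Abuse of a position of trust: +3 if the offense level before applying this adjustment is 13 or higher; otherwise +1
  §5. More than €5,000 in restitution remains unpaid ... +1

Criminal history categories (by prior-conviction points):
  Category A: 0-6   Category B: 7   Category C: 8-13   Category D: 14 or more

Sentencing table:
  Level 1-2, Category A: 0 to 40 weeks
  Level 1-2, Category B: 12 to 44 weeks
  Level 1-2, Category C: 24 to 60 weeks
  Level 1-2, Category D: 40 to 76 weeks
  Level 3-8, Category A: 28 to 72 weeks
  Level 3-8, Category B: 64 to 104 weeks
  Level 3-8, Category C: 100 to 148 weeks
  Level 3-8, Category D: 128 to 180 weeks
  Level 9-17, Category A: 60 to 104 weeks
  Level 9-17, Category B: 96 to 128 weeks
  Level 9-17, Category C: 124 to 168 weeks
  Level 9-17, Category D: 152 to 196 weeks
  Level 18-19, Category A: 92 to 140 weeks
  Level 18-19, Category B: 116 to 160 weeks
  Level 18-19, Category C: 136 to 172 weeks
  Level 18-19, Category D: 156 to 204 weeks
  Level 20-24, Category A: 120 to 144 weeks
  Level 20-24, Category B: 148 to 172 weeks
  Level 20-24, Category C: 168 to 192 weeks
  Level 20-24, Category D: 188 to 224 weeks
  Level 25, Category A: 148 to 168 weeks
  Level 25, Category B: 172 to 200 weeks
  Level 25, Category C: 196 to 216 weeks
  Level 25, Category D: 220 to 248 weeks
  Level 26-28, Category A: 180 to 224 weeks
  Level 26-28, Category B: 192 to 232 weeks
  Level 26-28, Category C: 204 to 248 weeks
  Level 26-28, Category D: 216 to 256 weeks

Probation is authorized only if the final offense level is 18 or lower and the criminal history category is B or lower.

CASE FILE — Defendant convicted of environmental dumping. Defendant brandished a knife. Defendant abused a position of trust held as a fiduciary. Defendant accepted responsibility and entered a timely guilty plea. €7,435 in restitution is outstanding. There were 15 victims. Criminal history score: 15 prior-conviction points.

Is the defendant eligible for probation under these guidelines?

No

Base offense level for environmental dumping: 19.
§1 applies: 19 − 3 = 16.
§2 applies (level before this adjustment is 16 ≥ 15, so +3): 16 + 3 = 19.
§3 applies: 19 + 4 = 23.
§4 applies (level before this adjustment is 23 ≥ 13, so +3): 23 + 3 = 26.
§5 applies: 26 + 1 = 27.
Final offense level: 27.
Criminal history: 15 prior points → Category D (14+).
Level 27 falls in the 26-28 band.
Grid: Level 26-28 × Category D = 216-256 weeks.
Probation check: level 27 > 18 and category D > B → not eligible.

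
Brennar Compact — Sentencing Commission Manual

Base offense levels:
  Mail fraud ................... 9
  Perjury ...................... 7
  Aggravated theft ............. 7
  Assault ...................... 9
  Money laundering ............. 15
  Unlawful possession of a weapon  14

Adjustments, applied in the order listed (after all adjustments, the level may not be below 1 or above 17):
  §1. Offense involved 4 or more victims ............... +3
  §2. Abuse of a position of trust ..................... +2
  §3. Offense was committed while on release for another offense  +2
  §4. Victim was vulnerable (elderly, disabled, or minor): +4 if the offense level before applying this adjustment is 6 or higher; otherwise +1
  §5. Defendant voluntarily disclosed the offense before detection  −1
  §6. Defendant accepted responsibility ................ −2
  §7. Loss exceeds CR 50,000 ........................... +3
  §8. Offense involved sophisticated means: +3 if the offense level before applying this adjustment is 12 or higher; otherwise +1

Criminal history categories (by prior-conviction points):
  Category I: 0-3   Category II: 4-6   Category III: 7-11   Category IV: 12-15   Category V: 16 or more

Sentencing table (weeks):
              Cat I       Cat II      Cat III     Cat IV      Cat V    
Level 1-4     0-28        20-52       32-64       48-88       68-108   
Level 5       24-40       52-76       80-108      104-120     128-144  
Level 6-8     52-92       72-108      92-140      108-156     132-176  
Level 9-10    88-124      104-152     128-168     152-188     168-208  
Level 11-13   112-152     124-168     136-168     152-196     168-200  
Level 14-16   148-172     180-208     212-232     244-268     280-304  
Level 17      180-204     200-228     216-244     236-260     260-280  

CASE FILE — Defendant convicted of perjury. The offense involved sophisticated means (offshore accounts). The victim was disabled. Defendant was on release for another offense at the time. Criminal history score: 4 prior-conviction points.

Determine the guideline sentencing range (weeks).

180-208 weeks

Base offense level for perjury: 7.
§3 applies: 7 + 2 = 9.
§4 applies (level before this adjustment is 9 ≥ 6, so +4): 9 + 4 = 13.
§5 does not apply.
§8 applies (level before this adjustment is 13 ≥ 12, so +3): 13 + 3 = 16.
Final offense level: 16.
Criminal history: 4 prior points → Category II (4-6).
Level 16 falls in the 14-16 band.
Grid: Level 14-16 × Category II = 180-208 weeks.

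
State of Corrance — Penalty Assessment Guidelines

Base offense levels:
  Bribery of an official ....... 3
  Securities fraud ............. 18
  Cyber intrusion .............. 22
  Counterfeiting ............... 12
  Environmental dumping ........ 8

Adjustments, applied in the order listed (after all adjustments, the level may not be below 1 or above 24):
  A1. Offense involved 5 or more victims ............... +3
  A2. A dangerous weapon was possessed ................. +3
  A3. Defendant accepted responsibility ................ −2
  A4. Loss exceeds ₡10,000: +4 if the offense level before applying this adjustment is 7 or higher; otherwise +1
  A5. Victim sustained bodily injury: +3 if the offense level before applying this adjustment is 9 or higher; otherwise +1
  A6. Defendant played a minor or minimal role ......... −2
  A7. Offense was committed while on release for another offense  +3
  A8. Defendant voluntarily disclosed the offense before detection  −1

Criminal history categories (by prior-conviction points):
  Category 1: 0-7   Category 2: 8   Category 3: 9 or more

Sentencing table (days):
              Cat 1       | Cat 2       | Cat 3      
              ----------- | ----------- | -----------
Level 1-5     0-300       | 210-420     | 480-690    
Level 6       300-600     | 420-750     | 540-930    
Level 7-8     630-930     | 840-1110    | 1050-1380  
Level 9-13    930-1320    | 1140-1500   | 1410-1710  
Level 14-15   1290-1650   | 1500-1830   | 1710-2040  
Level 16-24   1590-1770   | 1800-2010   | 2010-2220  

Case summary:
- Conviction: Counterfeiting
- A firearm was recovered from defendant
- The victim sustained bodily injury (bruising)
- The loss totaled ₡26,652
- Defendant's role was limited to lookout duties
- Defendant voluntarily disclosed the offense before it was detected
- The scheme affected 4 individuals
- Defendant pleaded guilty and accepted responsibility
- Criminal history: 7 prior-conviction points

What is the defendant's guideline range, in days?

1590-1770 days

Base offense level for counterfeiting: 12.
A2 applies: 12 + 3 = 15.
A3 applies: 15 − 2 = 13.
A4 applies (level before this adjustment is 13 ≥ 7, so +4): 13 + 4 = 17.
A5 applies (level before this adjustment is 17 ≥ 9, so +3): 17 + 3 = 20.
A6 applies: 20 − 2 = 18.
A7 does not apply.
A8 applies: 18 − 1 = 17.
Final offense level: 17.
Criminal history: 7 prior points → Category 1 (0-7).
Level 17 falls in the 16-24 band.
Grid: Level 16-24 × Category 1 = 1590-1770 days.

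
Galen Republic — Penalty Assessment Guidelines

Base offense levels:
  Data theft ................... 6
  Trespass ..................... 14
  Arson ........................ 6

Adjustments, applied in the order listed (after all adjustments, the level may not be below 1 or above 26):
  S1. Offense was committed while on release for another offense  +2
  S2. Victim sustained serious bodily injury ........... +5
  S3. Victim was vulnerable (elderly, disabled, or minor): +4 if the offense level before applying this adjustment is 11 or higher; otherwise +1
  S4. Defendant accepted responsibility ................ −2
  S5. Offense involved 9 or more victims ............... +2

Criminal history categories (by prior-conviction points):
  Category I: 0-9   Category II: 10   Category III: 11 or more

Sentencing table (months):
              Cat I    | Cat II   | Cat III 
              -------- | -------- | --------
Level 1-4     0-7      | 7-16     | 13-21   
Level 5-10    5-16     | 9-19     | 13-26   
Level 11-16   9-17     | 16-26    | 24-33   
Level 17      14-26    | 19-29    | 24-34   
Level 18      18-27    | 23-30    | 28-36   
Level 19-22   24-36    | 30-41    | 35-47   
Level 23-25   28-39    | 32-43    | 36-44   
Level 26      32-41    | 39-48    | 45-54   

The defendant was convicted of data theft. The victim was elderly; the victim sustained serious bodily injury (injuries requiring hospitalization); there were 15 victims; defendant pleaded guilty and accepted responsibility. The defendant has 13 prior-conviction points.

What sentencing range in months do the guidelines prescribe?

24-33 months

Base offense level for data theft: 6.
S2 applies: 6 + 5 = 11.
S3 applies (level before this adjustment is 11 ≥ 11, so +4): 11 + 4 = 15.
S4 applies: 15 − 2 = 13.
S5 applies: 13 + 2 = 15.
Final offense level: 15.
Criminal history: 13 prior points → Category III (11+).
Level 15 falls in the 11-16 band.
Grid: Level 11-16 × Category III = 24-33 months.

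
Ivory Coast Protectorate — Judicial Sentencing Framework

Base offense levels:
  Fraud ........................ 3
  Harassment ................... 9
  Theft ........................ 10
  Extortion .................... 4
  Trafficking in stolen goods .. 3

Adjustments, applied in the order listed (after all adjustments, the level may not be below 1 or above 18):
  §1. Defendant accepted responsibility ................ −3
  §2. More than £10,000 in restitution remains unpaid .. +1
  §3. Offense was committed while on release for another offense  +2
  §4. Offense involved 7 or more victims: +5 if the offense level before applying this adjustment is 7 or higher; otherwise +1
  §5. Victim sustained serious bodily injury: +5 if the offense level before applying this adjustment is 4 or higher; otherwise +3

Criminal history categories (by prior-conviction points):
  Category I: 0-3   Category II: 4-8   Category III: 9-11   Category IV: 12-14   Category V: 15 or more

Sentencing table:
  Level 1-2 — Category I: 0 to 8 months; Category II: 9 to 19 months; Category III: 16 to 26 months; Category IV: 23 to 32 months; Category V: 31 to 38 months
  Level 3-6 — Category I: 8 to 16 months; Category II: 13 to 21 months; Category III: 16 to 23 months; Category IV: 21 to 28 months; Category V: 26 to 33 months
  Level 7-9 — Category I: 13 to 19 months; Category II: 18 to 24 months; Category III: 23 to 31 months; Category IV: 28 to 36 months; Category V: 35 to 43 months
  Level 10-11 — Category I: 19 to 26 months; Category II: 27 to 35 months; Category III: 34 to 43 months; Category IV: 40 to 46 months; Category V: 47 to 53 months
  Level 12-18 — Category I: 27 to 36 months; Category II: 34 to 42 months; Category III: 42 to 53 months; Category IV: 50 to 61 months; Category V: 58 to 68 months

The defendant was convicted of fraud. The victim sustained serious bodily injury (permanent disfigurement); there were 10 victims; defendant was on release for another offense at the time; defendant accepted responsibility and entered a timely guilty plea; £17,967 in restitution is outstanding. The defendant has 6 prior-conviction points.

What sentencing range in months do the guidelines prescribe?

18-24 months

Base offense level for fraud: 3.
§1 applies: 3 − 3 = 0.
§2 applies: 0 + 1 = 1.
§3 applies: 1 + 2 = 3.
§4 applies (level before this adjustment is 3 < 7, so +1): 3 + 1 = 4.
§5 applies (level before this adjustment is 4 ≥ 4, so +5): 4 + 5 = 9.
Final offense level: 9.
Criminal history: 6 prior points → Category II (4-8).
Level 9 falls in the 7-9 band.
Grid: Level 7-9 × Category II = 18-24 months.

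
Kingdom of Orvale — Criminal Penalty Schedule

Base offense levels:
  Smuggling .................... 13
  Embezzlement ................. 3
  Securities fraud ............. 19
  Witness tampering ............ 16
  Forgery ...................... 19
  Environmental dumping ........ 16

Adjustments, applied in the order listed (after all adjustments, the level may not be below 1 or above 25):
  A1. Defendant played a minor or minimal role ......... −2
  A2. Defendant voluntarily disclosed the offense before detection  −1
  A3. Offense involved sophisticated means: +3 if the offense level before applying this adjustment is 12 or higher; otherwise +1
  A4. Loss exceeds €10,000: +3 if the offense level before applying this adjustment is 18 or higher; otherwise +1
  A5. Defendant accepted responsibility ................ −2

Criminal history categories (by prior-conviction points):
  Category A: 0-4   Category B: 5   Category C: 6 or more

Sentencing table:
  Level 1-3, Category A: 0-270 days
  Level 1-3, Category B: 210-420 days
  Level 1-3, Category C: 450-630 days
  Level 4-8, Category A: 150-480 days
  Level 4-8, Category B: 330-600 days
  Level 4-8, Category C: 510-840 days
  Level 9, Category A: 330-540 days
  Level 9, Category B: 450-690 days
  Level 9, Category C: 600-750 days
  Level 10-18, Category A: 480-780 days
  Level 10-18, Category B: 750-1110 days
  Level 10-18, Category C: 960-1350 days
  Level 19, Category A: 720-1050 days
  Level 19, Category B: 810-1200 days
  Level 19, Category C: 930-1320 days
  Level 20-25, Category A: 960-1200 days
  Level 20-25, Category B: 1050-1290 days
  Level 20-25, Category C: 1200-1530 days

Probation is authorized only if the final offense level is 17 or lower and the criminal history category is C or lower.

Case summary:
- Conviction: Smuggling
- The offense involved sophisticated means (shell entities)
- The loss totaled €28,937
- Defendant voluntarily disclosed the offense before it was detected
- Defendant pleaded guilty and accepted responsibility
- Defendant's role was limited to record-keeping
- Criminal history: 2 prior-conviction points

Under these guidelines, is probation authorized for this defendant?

Base offense level for smuggling: 13.
A1 applies: 13 − 2 = 11.
A2 applies: 11 − 1 = 10.
A3 applies (level before this adjustment is 10 < 12, so +1): 10 + 1 = 11.
A4 applies (level before this adjustment is 11 < 18, so +1): 11 + 1 = 12.
A5 applies: 12 − 2 = 10.
Final offense level: 10.
Criminal history: 2 prior points → Category A (0-4).
Level 10 falls in the 10-18 band.
Grid: Level 10-18 × Category A = 480-780 days.
Probation check: level 10 ≤ 17 and category A ≤ C → eligible.

Yes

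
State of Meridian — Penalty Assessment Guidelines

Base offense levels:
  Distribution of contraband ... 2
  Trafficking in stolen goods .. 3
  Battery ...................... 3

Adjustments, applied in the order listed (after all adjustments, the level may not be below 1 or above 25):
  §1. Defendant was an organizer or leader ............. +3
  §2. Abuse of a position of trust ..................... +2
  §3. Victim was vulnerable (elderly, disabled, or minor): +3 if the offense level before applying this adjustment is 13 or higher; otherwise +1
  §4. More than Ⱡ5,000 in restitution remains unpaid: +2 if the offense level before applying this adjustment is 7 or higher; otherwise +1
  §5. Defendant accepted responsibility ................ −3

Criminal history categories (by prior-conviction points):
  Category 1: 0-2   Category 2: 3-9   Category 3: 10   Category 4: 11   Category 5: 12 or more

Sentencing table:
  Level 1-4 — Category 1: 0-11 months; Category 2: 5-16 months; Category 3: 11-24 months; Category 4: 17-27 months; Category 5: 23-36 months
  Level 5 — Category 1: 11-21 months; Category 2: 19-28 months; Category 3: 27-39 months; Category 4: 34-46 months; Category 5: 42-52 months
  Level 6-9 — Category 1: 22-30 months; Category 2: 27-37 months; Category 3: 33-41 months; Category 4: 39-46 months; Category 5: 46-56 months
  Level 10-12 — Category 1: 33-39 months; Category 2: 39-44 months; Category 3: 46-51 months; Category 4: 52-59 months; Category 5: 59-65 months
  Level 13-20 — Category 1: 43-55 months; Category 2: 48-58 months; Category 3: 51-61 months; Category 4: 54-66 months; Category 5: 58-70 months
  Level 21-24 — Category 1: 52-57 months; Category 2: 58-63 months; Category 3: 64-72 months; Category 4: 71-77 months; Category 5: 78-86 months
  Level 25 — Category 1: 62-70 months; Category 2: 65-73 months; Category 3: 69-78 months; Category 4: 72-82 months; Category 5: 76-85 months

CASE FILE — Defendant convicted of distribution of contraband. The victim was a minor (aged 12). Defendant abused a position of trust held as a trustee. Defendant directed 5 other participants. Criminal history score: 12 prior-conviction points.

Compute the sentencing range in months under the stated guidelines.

46-56 months

Base offense level for distribution of contraband: 2.
§1 applies: 2 + 3 = 5.
§2 applies: 5 + 2 = 7.
§3 applies (level before this adjustment is 7 < 13, so +1): 7 + 1 = 8.
§4 does not apply.
§5 does not apply.
Final offense level: 8.
Criminal history: 12 prior points → Category 5 (12+).
Level 8 falls in the 6-9 band.
Grid: Level 6-9 × Category 5 = 46-56 months.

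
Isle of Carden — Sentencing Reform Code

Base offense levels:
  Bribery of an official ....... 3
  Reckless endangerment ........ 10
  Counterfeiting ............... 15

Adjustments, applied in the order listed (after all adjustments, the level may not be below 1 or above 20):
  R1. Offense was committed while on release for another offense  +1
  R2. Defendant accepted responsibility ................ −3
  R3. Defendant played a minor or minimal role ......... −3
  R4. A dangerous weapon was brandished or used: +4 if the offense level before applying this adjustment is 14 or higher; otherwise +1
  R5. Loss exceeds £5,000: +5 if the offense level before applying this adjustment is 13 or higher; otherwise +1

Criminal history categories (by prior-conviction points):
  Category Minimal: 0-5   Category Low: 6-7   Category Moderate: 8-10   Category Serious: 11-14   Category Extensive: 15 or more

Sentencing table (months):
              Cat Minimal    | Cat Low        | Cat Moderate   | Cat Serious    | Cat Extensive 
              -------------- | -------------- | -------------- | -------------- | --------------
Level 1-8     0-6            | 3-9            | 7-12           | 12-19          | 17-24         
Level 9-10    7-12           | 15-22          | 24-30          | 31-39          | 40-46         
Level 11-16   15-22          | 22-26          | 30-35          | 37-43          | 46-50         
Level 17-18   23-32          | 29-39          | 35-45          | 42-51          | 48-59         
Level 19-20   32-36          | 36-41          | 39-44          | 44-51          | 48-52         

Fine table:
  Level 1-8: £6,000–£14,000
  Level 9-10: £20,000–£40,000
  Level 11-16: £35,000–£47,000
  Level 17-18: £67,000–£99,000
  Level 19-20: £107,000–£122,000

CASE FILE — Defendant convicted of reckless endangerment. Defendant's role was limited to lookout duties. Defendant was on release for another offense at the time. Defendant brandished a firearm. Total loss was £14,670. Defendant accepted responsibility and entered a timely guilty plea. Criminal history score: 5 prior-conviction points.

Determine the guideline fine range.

Base offense level for reckless endangerment: 10.
R1 applies: 10 + 1 = 11.
R2 applies: 11 − 3 = 8.
R3 applies: 8 − 3 = 5.
R4 applies (level before this adjustment is 5 < 14, so +1): 5 + 1 = 6.
R5 applies (level before this adjustment is 6 < 13, so +1): 6 + 1 = 7.
Final offense level: 7.
Level 7 falls in the 1-8 band.
Fine table: Level 1-8 → £6,000–£14,000.

£6,000–£14,000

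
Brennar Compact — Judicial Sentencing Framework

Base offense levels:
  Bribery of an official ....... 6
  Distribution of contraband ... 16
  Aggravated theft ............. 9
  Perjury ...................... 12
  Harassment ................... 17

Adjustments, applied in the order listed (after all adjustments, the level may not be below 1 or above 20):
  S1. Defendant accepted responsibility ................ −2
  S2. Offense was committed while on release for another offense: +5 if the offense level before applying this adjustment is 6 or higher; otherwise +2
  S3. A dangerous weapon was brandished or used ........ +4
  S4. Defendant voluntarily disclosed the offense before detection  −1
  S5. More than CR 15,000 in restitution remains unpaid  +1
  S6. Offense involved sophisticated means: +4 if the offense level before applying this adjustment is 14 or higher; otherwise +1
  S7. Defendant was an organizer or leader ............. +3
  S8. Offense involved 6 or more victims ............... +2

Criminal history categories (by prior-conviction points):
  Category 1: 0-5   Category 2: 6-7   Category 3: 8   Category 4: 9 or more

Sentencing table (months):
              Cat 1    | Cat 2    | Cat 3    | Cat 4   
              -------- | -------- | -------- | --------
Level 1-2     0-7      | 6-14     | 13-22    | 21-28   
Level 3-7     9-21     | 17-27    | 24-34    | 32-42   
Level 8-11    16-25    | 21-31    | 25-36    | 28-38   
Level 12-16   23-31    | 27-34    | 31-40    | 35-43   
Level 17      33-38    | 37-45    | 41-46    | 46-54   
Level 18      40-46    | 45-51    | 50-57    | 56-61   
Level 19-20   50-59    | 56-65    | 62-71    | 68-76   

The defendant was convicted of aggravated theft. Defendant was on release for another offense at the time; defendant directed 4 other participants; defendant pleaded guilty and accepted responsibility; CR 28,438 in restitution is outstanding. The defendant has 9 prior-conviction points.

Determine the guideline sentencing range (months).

Base offense level for aggravated theft: 9.
S1 applies: 9 − 2 = 7.
S2 applies (level before this adjustment is 7 ≥ 6, so +5): 7 + 5 = 12.
S5 applies: 12 + 1 = 13.
S6 does not apply.
S7 applies: 13 + 3 = 16.
S8 does not apply.
Final offense level: 16.
Criminal history: 9 prior points → Category 4 (9+).
Level 16 falls in the 12-16 band.
Grid: Level 12-16 × Category 4 = 35-43 months.

35-43 months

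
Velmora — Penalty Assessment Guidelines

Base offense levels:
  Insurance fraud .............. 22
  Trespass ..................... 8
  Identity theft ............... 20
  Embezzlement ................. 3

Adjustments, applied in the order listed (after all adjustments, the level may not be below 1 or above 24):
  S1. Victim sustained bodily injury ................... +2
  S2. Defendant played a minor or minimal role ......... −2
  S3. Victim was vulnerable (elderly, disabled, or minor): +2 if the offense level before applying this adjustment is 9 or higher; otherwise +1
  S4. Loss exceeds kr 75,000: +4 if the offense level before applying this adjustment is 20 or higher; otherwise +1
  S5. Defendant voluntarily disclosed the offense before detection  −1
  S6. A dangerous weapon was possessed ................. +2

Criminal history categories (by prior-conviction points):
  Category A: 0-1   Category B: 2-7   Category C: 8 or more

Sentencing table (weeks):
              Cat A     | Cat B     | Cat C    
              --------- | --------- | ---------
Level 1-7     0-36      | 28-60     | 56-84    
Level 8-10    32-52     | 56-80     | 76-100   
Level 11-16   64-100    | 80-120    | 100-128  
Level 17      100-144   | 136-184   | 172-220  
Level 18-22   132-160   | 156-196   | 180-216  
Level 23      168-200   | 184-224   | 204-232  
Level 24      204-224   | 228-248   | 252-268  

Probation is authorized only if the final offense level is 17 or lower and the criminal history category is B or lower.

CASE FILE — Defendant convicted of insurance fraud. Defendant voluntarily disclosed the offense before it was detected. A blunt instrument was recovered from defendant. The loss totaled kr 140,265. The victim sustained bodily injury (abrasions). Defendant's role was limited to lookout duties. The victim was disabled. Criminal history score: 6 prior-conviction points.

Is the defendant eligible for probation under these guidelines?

Base offense level for insurance fraud: 22.
S1 applies: 22 + 2 = 24.
S2 applies: 24 − 2 = 22.
S3 applies (level before this adjustment is 22 ≥ 9, so +2): 22 + 2 = 24.
S4 applies (level before this adjustment is 24 ≥ 20, so +4): 24 + 4 = 28.
S5 applies: 28 − 1 = 27.
S6 applies: 27 + 2 = 29.
Level 29 exceeds the maximum of 24; capped at 24.
Final offense level: 24.
Criminal history: 6 prior points → Category B (2-7).
Level 24 falls in the 24 band.
Grid: Level 24 × Category B = 228-248 weeks.
Probation check: level 24 > 17 and category B ≤ B → not eligible.

No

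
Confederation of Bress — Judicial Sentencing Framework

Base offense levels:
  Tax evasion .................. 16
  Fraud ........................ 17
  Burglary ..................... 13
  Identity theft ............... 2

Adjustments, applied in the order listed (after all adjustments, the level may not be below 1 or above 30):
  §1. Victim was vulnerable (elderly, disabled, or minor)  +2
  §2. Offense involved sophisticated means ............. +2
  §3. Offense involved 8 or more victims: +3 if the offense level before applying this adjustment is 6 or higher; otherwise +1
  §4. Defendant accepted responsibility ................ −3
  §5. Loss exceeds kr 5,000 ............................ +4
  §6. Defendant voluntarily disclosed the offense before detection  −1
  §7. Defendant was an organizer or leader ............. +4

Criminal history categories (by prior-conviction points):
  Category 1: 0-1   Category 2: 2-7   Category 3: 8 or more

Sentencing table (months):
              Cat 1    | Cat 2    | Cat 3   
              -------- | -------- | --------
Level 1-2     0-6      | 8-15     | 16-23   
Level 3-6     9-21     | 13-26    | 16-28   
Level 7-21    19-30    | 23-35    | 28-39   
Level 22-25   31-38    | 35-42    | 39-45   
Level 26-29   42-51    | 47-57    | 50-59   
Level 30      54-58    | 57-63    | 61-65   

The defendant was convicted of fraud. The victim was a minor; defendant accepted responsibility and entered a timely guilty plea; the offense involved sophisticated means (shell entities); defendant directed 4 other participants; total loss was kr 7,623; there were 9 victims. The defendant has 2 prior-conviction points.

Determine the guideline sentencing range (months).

47-57 months

Base offense level for fraud: 17.
§1 applies: 17 + 2 = 19.
§2 applies: 19 + 2 = 21.
§3 applies (level before this adjustment is 21 ≥ 6, so +3): 21 + 3 = 24.
§4 applies: 24 − 3 = 21.
§5 applies: 21 + 4 = 25.
§6 does not apply.
§7 applies: 25 + 4 = 29.
Final offense level: 29.
Criminal history: 2 prior points → Category 2 (2-7).
Level 29 falls in the 26-29 band.
Grid: Level 26-29 × Category 2 = 47-57 months.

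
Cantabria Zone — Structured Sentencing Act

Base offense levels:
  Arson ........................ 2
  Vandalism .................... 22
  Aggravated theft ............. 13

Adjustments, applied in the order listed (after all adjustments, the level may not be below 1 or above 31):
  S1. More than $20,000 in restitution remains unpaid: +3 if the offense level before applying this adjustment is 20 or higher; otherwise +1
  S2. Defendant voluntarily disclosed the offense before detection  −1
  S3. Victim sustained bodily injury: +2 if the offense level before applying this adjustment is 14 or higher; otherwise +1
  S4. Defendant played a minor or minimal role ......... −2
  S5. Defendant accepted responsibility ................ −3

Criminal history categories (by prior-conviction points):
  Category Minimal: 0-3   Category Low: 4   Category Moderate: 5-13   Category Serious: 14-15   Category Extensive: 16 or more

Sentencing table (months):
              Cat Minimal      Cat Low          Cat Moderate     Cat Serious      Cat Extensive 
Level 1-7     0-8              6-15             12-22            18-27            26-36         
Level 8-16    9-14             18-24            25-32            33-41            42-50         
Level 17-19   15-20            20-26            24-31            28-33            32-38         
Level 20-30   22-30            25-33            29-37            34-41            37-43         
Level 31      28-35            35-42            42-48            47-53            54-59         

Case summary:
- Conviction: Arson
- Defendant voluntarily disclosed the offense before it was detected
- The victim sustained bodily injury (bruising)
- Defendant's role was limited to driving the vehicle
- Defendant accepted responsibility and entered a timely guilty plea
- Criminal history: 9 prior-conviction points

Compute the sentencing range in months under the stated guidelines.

12-22 months

Base offense level for arson: 2.
S2 applies: 2 − 1 = 1.
S3 applies (level before this adjustment is 1 < 14, so +1): 1 + 1 = 2.
S4 applies: 2 − 2 = 0.
S5 applies: 0 − 3 = -3.
Level -3 is below the minimum of 1; floored at 1.
Final offense level: 1.
Criminal history: 9 prior points → Category Moderate (5-13).
Level 1 falls in the 1-7 band.
Grid: Level 1-7 × Category Moderate = 12-22 months.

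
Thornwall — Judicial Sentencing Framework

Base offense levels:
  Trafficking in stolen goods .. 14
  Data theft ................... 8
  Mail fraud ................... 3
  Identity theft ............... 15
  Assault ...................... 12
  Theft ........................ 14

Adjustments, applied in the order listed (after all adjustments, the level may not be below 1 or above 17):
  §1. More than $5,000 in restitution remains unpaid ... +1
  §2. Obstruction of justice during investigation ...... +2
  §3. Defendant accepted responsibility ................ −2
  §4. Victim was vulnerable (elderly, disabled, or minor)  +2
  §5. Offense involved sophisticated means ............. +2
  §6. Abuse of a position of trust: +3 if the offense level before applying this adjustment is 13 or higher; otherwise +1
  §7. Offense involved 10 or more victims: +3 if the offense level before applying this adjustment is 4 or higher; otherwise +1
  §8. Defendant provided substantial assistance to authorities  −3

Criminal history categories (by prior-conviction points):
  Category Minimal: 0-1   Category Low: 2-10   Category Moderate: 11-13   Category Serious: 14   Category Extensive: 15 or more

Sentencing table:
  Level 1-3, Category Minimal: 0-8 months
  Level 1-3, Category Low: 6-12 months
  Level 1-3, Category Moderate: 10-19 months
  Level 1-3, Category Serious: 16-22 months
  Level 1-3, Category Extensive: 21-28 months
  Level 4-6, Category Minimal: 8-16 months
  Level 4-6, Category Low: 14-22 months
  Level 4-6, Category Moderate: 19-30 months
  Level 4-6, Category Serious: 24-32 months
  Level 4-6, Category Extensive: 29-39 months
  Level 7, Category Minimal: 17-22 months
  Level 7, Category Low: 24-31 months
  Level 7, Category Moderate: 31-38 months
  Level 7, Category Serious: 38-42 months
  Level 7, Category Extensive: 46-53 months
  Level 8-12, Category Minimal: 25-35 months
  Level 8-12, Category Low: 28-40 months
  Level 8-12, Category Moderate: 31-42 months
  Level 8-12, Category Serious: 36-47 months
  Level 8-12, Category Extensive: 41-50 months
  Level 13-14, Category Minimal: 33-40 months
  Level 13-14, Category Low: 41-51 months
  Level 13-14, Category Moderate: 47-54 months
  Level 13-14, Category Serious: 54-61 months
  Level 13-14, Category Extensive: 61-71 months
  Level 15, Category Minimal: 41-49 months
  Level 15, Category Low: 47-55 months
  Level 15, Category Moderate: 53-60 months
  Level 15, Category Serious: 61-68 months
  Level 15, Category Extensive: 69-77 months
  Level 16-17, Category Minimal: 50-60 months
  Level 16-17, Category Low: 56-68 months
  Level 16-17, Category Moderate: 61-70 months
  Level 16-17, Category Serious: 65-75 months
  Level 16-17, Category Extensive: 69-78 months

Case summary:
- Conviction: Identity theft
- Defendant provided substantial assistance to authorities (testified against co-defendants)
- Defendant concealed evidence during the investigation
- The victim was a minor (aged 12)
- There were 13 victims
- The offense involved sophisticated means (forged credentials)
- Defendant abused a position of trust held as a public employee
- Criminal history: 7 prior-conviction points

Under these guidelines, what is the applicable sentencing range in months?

56-68 months

Base offense level for identity theft: 15.
§2 applies: 15 + 2 = 17.
§4 applies: 17 + 2 = 19.
§5 applies: 19 + 2 = 21.
§6 applies (level before this adjustment is 21 ≥ 13, so +3): 21 + 3 = 24.
§7 applies (level before this adjustment is 24 ≥ 4, so +3): 24 + 3 = 27.
§8 applies: 27 − 3 = 24.
Level 24 exceeds the maximum of 17; capped at 17.
Final offense level: 17.
Criminal history: 7 prior points → Category Low (2-10).
Level 17 falls in the 16-17 band.
Grid: Level 16-17 × Category Low = 56-68 months.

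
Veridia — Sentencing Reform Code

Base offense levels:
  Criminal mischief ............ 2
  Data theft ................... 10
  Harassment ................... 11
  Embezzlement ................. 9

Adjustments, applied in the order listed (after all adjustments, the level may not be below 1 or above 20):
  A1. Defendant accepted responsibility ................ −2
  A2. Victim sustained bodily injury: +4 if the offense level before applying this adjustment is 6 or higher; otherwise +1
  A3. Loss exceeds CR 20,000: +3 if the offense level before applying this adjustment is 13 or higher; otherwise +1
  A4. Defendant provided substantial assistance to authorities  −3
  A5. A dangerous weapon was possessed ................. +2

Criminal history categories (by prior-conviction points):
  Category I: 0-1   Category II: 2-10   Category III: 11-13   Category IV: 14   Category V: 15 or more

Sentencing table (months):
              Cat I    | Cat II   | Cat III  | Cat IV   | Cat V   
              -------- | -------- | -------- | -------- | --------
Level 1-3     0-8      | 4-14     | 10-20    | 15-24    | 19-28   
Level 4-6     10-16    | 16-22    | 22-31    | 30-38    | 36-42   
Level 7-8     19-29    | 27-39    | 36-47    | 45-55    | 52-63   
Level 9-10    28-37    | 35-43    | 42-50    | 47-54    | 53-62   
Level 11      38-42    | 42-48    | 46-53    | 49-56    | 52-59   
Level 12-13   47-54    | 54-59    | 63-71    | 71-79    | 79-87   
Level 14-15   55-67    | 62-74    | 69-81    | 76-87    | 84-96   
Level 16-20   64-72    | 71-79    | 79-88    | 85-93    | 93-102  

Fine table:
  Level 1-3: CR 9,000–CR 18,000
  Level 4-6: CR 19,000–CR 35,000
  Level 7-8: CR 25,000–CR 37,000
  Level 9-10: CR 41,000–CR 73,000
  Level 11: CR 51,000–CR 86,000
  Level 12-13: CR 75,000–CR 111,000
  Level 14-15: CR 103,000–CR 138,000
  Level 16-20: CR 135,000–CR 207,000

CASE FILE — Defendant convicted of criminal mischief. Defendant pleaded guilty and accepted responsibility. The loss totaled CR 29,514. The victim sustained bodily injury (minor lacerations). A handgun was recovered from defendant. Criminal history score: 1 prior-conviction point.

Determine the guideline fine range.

Base offense level for criminal mischief: 2.
A1 applies: 2 − 2 = 0.
A2 applies (level before this adjustment is 0 < 6, so +1): 0 + 1 = 1.
A3 applies (level before this adjustment is 1 < 13, so +1): 1 + 1 = 2.
A5 applies: 2 + 2 = 4.
Final offense level: 4.
Level 4 falls in the 4-6 band.
Fine table: Level 4-6 → CR 19,000–CR 35,000.

CR 19,000–CR 35,000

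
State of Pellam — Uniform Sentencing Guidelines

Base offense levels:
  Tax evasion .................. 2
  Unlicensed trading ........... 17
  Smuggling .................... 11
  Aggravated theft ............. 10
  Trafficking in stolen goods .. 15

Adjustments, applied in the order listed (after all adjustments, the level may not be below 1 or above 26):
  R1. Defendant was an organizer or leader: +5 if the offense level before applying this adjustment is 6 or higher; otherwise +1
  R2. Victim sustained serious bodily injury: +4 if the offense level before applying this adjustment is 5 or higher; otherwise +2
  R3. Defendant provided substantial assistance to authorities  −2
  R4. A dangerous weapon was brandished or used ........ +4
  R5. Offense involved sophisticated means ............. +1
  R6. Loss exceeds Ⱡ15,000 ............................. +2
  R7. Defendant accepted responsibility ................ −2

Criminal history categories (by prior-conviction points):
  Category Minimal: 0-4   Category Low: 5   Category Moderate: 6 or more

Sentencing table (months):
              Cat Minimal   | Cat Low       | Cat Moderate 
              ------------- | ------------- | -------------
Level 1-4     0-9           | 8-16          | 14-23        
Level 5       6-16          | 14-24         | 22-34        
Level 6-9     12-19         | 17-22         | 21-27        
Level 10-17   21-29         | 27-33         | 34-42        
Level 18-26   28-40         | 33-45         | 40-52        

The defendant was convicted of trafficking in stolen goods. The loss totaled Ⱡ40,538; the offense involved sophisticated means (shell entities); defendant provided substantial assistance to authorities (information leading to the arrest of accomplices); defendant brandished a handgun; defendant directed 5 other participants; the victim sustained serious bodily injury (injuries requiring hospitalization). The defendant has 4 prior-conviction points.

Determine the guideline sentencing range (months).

28-40 months

Base offense level for trafficking in stolen goods: 15.
R1 applies (level before this adjustment is 15 ≥ 6, so +5): 15 + 5 = 20.
R2 applies (level before this adjustment is 20 ≥ 5, so +4): 20 + 4 = 24.
R3 applies: 24 − 2 = 22.
R4 applies: 22 + 4 = 26.
R5 applies: 26 + 1 = 27.
R6 applies: 27 + 2 = 29.
Level 29 exceeds the maximum of 26; capped at 26.
Final offense level: 26.
Criminal history: 4 prior points → Category Minimal (0-4).
Level 26 falls in the 18-26 band.
Grid: Level 18-26 × Category Minimal = 28-40 months.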